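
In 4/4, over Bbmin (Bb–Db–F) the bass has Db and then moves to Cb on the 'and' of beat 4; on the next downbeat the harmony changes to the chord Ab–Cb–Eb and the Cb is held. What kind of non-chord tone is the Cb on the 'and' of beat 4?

Anticipation.

The harmony at that moment is Bb minor triad (Bb, Db, F); Cb is not a chord tone.
It is approached by step down from Db and then sustained as the same pitch into the next harmony.
Arriving early and becoming a chord tone when the harmony changes — an anticipation.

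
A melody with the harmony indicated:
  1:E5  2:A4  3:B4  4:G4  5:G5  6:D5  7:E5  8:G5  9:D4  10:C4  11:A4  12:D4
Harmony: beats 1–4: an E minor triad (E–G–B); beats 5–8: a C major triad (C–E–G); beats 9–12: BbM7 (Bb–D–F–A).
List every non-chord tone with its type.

The harmony at that moment is E minor triad (E, G, B); A4 is not a chord tone.
It is approached by leap down from E5 and left by step up to B4.
Leap in, step out — an appoggiatura.
The harmony at that moment is C major triad (C, E, G); D5 is not a chord tone.
It is approached by leap down from G5 and left by step up to E5.
Leap in, step out — an appoggiatura.
The harmony at that moment is Bb major seventh chord (Bb, D, F, A); C4 is not a chord tone.
It is approached by step down from D4 and left by leap up to A4.
Step in, leap out — an escape tone.

A4 (beat 2) — appoggiatura; D5 (beat 6) — appoggiatura; C4 (beat 10) — escape tone.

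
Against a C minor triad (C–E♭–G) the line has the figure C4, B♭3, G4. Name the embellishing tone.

B♭3 is an escape tone.

The harmony at that moment is C minor triad (C, E♭, G); B♭3 is not a chord tone.
It is approached by step down from C4 and left by leap up to G4.
Step in, leap out — an escape tone.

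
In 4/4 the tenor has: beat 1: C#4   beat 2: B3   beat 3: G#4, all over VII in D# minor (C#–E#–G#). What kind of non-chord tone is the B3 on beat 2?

Escape tone.

The harmony at that moment is C# major triad (C#, E#, G#); B3 is not a chord tone.
It is approached by step down from C#4 and left by leap up to G#4.
Step in, leap out, on a weak beat — an escape tone.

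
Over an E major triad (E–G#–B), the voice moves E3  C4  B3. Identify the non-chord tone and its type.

C4 is an appoggiatura.

The harmony at that moment is E major triad (E, G#, B); C4 is not a chord tone.
It is approached by leap up from E3 and left by step down to B3.
Leap in, step out — an appoggiatura.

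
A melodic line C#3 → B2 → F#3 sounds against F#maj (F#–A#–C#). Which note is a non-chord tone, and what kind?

B2 is an escape tone.

The harmony at that moment is F# major triad (F#, A#, C#); B2 is not a chord tone.
It is approached by step down from C#3 and left by leap up to F#3.
Step in, leap out — an escape tone.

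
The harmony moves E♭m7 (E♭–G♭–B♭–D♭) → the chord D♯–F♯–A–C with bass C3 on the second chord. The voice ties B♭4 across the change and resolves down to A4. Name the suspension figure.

At the second chord the bass is C3. The suspended B♭4 lies a seventh above the bass; after resolving down by step to A4, the interval above the bass becomes a sixth.
Suspension figures are named by those two intervals: 7–6.

7–6 suspension.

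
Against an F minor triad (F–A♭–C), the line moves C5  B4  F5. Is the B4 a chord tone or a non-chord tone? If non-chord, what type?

The harmony at that moment is F minor triad (F, A♭, C); B4 is not a chord tone.
It is approached by step down from C5 and left by leap up to F5.
Step in, leap out — an escape tone.

Non-chord tone — an escape tone.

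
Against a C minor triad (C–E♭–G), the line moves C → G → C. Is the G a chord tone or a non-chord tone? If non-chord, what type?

C minor triad contains C, E♭, G; G is the fifth, so it is a chord tone.

Chord tone (the fifth of C minor triad).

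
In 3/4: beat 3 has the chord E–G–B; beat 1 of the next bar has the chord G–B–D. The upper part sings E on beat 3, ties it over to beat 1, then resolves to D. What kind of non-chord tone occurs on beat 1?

Suspension.

The harmony at that moment is G major triad (G, B, D); E is not a chord tone.
It is held over (the same pitch as the preceding E) and left by step down to D.
Held over from the previous chord and resolving down by step — a suspension.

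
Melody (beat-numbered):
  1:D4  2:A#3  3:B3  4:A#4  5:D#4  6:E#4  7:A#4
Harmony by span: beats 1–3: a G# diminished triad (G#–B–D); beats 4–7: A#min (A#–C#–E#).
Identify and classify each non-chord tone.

A#3 (beat 2) — appoggiatura; D#4 (beat 5) — appoggiatura.

The harmony at that moment is G# diminished triad (G#, B, D); A#3 is not a chord tone.
It is approached by leap down from D4 and left by step up to B3.
Leap in, step out — an appoggiatura.
The harmony at that moment is A# minor triad (A#, C#, E#); D#4 is not a chord tone.
It is approached by leap down from A#4 and left by step up to E#4.
Leap in, step out — an appoggiatura.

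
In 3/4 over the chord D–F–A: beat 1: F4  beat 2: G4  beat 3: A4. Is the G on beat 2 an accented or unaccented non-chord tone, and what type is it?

Unaccented passing tone.

The harmony at that moment is D minor triad (D, F, A); G4 is not a chord tone.
It is approached by step up from F4 and left by step up to A4.
Step in, step out in the same direction — a passing tone.
It falls on a weak beat, so it is unaccented.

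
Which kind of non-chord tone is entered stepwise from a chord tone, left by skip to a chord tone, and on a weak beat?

Approach: by step. Departure: by leap. Metric position: weak.
Step in, leap out, from a weak position — an escape tone (échappée). (It is the mirror image of the appoggiatura, which leaps in and steps out on a strong beat.)

Escape tone.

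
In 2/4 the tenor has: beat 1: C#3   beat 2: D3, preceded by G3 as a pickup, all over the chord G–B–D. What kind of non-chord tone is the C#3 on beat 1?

The harmony at that moment is G major triad (G, B, D); C#3 is not a chord tone.
It is approached by leap down from G3 and left by step up to D3.
Leap in, step out, metrically accented — an appoggiatura.

Appoggiatura.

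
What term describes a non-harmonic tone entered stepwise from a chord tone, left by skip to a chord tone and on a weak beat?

Approach: by step. Departure: by leap. Metric position: weak.
Step in, leap out, from a weak position — an escape tone (échappée). (It is the mirror image of the appoggiatura, which leaps in and steps out on a strong beat.)

Escape tone.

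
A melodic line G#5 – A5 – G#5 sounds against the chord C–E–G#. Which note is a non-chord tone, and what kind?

The harmony at that moment is C augmented triad (C, E, G#); A5 is not a chord tone.
It is approached by step up from G#5 and left by step down to G#5.
Step away and step back to the same note — a neighbor tone (upper neighbor).

A5 is a neighbor tone.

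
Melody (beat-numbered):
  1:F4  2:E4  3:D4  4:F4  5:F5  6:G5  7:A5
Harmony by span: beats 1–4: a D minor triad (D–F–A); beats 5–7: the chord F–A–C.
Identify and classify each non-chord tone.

The harmony at that moment is D minor triad (D, F, A); E4 is not a chord tone.
It is approached by step down from F4 and left by step down to D4.
Step in, step out in the same direction — a passing tone.
The harmony at that moment is F major triad (F, A, C); G5 is not a chord tone.
It is approached by step up from F5 and left by step up to A5.
Step in, step out in the same direction — a passing tone.

E4 (beat 2) — passing tone; G5 (beat 6) — passing tone.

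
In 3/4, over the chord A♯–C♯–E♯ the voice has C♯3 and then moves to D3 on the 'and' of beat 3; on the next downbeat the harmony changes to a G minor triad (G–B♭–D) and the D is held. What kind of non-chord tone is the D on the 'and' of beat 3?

The harmony at that moment is A♯ minor triad (A♯, C♯, E♯); D3 is not a chord tone.
It is approached by step up from C♯3 and then sustained as the same pitch into the next harmony.
Arriving early and becoming a chord tone when the harmony changes — an anticipation.

Anticipation.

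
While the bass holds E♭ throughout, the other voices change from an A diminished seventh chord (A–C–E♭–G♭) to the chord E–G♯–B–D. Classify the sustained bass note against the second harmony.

Pedal tone (pedal point).

The harmony at that moment is E dominant seventh chord (E, G♯, B, D); E♭ is not a chord tone.
It is held over (the same pitch as the preceding E♭) and then sustained as the same pitch into the next harmony.
Sustained through a change of harmony — a pedal tone.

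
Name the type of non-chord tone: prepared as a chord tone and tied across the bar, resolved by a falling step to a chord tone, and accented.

Approach: by preparation — the pitch is first a chord tone, then held (tied or repeated) while the harmony changes under it. Departure: down by step. Metric position: strong.
A prepared dissonance that resolves downward by step — a suspension. (The same figure resolving upward would be a retardation.)

Suspension.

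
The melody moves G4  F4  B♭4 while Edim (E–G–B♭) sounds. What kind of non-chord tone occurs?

F4 is an escape tone.

The harmony at that moment is E diminished triad (E, G, B♭); F4 is not a chord tone.
It is approached by step down from G4 and left by leap up to B♭4.
Step in, leap out — an escape tone.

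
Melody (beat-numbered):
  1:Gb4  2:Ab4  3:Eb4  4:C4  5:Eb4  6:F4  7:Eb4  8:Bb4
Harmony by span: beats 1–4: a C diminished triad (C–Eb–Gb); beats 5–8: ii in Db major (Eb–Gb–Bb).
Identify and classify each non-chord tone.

Ab4 (beat 2) — escape tone; F4 (beat 6) — neighbor tone.

The harmony at that moment is C diminished triad (C, Eb, Gb); Ab4 is not a chord tone.
It is approached by step up from Gb4 and left by leap down to Eb4.
Step in, leap out — an escape tone.
The harmony at that moment is Eb minor triad (Eb, Gb, Bb); F4 is not a chord tone.
It is approached by step up from Eb4 and left by step down to Eb4.
Step away and step back to the same note — a neighbor tone (upper neighbor).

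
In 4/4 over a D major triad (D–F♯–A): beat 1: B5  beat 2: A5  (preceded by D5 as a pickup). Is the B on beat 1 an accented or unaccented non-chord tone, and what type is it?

Accented appoggiatura.

The harmony at that moment is D major triad (D, F♯, A); B5 is not a chord tone.
It is approached by leap up from D5 and left by step down to A5.
Leap in, step out — an appoggiatura.
It falls on the downbeat, so it is accented.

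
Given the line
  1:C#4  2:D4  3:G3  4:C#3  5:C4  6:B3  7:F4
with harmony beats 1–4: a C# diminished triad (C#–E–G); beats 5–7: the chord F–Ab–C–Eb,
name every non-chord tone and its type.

The harmony at that moment is C# diminished triad (C#, E, G); D4 is not a chord tone.
It is approached by step up from C#4 and left by leap down to G3.
Step in, leap out — an escape tone.
The harmony at that moment is F minor seventh chord (F, Ab, C, Eb); B3 is not a chord tone.
It is approached by step down from C4 and left by leap up to F4.
Step in, leap out — an escape tone.

D4 (beat 2) — escape tone; B3 (beat 6) — escape tone.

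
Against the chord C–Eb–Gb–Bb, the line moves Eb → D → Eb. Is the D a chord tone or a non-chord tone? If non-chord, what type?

Non-chord tone — a neighbor tone.

The harmony at that moment is C half-diminished seventh chord (C, Eb, Gb, Bb); D is not a chord tone.
It is approached by step down from Eb and left by step up to Eb.
Step away and step back to the same note — a neighbor tone (lower neighbor).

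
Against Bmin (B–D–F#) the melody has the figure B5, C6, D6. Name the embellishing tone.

The harmony at that moment is B minor triad (B, D, F#); C6 is not a chord tone.
It is approached by step up from B5 and left by step up to D6.
Step in, step out in the same direction — a passing tone.

C6 is a passing tone.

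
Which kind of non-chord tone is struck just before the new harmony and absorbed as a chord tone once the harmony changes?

Approach: ahead of the chord change (typically by step), so it is dissonant against the current harmony. Departure: none — the same pitch is restated or held and is a chord tone of the new harmony.
Dissonant first, consonant once the harmony catches up: the note simply arrives early — an anticipation. (The reverse timing, consonant first and dissonant after the change, would be a suspension or retardation.)

Anticipation.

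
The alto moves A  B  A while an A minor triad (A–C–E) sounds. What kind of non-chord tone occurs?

The harmony at that moment is A minor triad (A, C, E); B is not a chord tone.
It is approached by step up from A and left by step down to A.
Step away and step back to the same note — a neighbor tone (upper neighbor).

B is a neighbor tone.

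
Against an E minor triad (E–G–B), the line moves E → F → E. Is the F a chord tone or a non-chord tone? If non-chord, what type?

The harmony at that moment is E minor triad (E, G, B); F is not a chord tone.
It is approached by step up from E and left by step down to E.
Step away and step back to the same note — a neighbor tone (upper neighbor).

Non-chord tone — a neighbor tone.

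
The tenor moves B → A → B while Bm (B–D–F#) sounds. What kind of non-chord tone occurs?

The harmony at that moment is B minor triad (B, D, F#); A is not a chord tone.
It is approached by step down from B and left by step up to B.
Step away and step back to the same note — a neighbor tone (lower neighbor).

A is a neighbor tone.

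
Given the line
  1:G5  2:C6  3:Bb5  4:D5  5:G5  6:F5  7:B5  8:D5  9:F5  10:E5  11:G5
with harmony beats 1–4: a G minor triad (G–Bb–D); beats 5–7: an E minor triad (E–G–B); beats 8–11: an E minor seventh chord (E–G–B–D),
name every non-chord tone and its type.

C6 (beat 2) — appoggiatura; F5 (beat 6) — escape tone; F5 (beat 9) — appoggiatura.

The harmony at that moment is G minor triad (G, Bb, D); C6 is not a chord tone.
It is approached by leap up from G5 and left by step down to Bb5.
Leap in, step out — an appoggiatura.
The harmony at that moment is E minor triad (E, G, B); F5 is not a chord tone.
It is approached by step down from G5 and left by leap up to B5.
Step in, leap out — an escape tone.
The harmony at that moment is E minor seventh chord (E, G, B, D); F5 is not a chord tone.
It is approached by leap up from D5 and left by step down to E5.
Leap in, step out — an appoggiatura.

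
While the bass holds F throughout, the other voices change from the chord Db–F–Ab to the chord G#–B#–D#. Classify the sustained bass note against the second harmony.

Pedal tone (pedal point).

The harmony at that moment is G# major triad (G#, B#, D#); F is not a chord tone.
It is held over (the same pitch as the preceding F) and then sustained as the same pitch into the next harmony.
Sustained through a change of harmony — a pedal tone.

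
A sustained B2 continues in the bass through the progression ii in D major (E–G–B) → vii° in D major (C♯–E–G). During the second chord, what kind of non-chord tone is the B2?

Pedal tone (pedal point).

The harmony at that moment is C♯ diminished triad (C♯, E, G); B2 is not a chord tone.
It is held over (the same pitch as the preceding B2) and then sustained as the same pitch into the next harmony.
Sustained through a change of harmony — a pedal tone.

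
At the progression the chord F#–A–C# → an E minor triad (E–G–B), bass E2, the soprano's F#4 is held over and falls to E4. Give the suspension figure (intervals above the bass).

9–8 suspension.

At the second chord the bass is E2. The suspended F#4 lies a ninth above the bass; after resolving down by step to E4, the interval above the bass becomes an octave.
Suspension figures are named by those two intervals: 9–8.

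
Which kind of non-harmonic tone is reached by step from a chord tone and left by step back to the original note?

Approach: by step. Departure: by step in the opposite direction, back to the starting pitch.
Stepwise on both sides but reversing to return to the same chord tone — a neighbor tone. (Had it continued onward in the same direction it would be a passing tone instead.)

Neighbor tone.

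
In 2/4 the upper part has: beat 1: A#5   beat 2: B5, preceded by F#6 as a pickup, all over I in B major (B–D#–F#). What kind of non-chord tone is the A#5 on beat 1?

Appoggiatura.

The harmony at that moment is B major triad (B, D#, F#); A#5 is not a chord tone.
It is approached by leap down from F#6 and left by step up to B5.
Leap in, step out, metrically accented — an appoggiatura.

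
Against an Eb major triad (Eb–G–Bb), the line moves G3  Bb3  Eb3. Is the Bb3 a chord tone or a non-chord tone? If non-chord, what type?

Chord tone (the fifth of Eb major triad).

Eb major triad contains Eb, G, Bb; Bb is the fifth, so it is a chord tone.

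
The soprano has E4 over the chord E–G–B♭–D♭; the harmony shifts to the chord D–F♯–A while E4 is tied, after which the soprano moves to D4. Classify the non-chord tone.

E4 is a suspension.

The harmony at that moment is D major triad (D, F♯, A); E4 is not a chord tone.
It is held over (the same pitch as the preceding E4) and left by step down to D4.
Held over from the previous chord and resolving down by step — a suspension.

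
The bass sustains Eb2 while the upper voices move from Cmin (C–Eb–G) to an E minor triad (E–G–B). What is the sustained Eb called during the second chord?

Pedal tone (pedal point).

The harmony at that moment is E minor triad (E, G, B); Eb2 is not a chord tone.
It is held over (the same pitch as the preceding Eb2) and then sustained as the same pitch into the next harmony.
Sustained through a change of harmony — a pedal tone.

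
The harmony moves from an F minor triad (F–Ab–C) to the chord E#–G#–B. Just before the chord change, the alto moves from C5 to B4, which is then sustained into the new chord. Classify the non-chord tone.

B4 is an anticipation.

The harmony at that moment is F minor triad (F, Ab, C); B4 is not a chord tone.
It is approached by step down from C5 and then sustained as the same pitch into the next harmony.
Arriving early and becoming a chord tone when the harmony changes — an anticipation.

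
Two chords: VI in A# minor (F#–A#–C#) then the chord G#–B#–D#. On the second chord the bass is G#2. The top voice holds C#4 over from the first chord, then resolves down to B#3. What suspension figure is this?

At the second chord the bass is G#2. The suspended C#4 lies a fourth above the bass; after resolving down by step to B#3, the interval above the bass becomes a third.
Suspension figures are named by those two intervals: 4–3.

4–3 suspension.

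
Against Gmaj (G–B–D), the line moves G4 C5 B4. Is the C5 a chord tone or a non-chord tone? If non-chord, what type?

The harmony at that moment is G major triad (G, B, D); C5 is not a chord tone.
It is approached by leap up from G4 and left by step down to B4.
Leap in, step out — an appoggiatura.

Non-chord tone — an appoggiatura.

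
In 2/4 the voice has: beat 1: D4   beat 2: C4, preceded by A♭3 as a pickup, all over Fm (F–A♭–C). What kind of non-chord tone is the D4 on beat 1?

The harmony at that moment is F minor triad (F, A♭, C); D4 is not a chord tone.
It is approached by leap up from A♭3 and left by step down to C4.
Leap in, step out, metrically accented — an appoggiatura.

Appoggiatura.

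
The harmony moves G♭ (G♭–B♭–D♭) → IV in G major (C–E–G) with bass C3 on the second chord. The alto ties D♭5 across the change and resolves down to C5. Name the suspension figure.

9–8 suspension.

At the second chord the bass is C3. The suspended D♭5 lies a ninth above the bass; after resolving down by step to C5, the interval above the bass becomes an octave.
Suspension figures are named by those two intervals: 9–8.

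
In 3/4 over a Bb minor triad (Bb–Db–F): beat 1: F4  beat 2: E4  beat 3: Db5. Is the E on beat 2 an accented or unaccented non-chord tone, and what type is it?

The harmony at that moment is Bb minor triad (Bb, Db, F); E4 is not a chord tone.
It is approached by step down from F4 and left by leap up to Db5.
Step in, leap out — an escape tone.
It falls on a weak beat, so it is unaccented.

Unaccented escape tone.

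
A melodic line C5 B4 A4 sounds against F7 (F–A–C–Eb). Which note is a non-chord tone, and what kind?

B4 is a passing tone.

The harmony at that moment is F dominant seventh chord (F, A, C, Eb); B4 is not a chord tone.
It is approached by step down from C5 and left by step down to A4.
Step in, step out in the same direction — a passing tone.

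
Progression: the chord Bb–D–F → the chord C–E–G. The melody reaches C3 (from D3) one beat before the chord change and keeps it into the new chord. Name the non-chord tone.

C3 is an anticipation.

The harmony at that moment is Bb major triad (Bb, D, F); C3 is not a chord tone.
It is approached by step down from D3 and then sustained as the same pitch into the next harmony.
Arriving early and becoming a chord tone when the harmony changes — an anticipation.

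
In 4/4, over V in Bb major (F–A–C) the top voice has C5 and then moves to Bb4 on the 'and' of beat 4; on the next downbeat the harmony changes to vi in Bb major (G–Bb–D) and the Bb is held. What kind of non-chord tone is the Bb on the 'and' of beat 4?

The harmony at that moment is F major triad (F, A, C); Bb4 is not a chord tone.
It is approached by step down from C5 and then sustained as the same pitch into the next harmony.
Arriving early and becoming a chord tone when the harmony changes — an anticipation.

Anticipation.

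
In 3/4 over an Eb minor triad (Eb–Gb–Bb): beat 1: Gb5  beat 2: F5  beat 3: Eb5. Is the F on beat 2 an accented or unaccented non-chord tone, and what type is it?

Unaccented passing tone.

The harmony at that moment is Eb minor triad (Eb, Gb, Bb); F5 is not a chord tone.
It is approached by step down from Gb5 and left by step down to Eb5.
Step in, step out in the same direction — a passing tone.
It falls on a weak beat, so it is unaccented.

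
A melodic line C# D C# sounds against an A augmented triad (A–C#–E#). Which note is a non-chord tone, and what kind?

D is a neighbor tone.

The harmony at that moment is A augmented triad (A, C#, E#); D is not a chord tone.
It is approached by step up from C# and left by step down to C#.
Step away and step back to the same note — a neighbor tone (upper neighbor).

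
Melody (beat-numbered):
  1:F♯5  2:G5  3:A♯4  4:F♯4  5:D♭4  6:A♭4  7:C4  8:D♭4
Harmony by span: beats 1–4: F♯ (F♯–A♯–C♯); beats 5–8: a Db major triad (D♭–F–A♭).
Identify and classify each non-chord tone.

G5 (beat 2) — escape tone; C4 (beat 7) — appoggiatura.

The harmony at that moment is F♯ major triad (F♯, A♯, C♯); G5 is not a chord tone.
It is approached by step up from F♯5 and left by leap down to A♯4.
Step in, leap out — an escape tone.
The harmony at that moment is D♭ major triad (D♭, F, A♭); C4 is not a chord tone.
It is approached by leap down from A♭4 and left by step up to D♭4.
Leap in, step out — an appoggiatura.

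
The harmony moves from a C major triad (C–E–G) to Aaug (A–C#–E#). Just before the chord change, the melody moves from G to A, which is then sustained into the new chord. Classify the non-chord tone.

A is an anticipation.

The harmony at that moment is C major triad (C, E, G); A is not a chord tone.
It is approached by step up from G and then sustained as the same pitch into the next harmony.
Arriving early and becoming a chord tone when the harmony changes — an anticipation.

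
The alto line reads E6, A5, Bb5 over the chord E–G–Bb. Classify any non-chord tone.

The harmony at that moment is E diminished triad (E, G, Bb); A5 is not a chord tone.
It is approached by leap down from E6 and left by step up to Bb5.
Leap in, step out — an appoggiatura.

A5 is an appoggiatura.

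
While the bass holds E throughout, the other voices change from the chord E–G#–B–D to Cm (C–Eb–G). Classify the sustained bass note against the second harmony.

The harmony at that moment is C minor triad (C, Eb, G); E is not a chord tone.
It is held over (the same pitch as the preceding E) and then sustained as the same pitch into the next harmony.
Sustained through a change of harmony — a pedal tone.

Pedal tone (pedal point).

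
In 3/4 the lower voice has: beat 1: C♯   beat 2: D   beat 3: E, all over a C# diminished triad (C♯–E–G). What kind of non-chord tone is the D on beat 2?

The harmony at that moment is C♯ diminished triad (C♯, E, G); D is not a chord tone.
It is approached by step up from C♯ and left by step up to E.
Step in, step out in the same direction — a passing tone.

Passing tone.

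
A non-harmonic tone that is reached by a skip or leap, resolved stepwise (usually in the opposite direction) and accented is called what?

Approach: by leap. Departure: by step. Metric position: strong.
Leap in, step out, in a metrically strong position — an appoggiatura. (It is the mirror image of the escape tone, which steps in and leaps out from a weak position.)

Appoggiatura.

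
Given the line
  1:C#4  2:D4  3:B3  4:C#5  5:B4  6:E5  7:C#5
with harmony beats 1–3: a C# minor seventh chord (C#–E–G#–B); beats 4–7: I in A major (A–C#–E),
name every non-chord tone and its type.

The harmony at that moment is C# minor seventh chord (C#, E, G#, B); D4 is not a chord tone.
It is approached by step up from C#4 and left by leap down to B3.
Step in, leap out — an escape tone.
The harmony at that moment is A major triad (A, C#, E); B4 is not a chord tone.
It is approached by step down from C#5 and left by leap up to E5.
Step in, leap out — an escape tone.

D4 (beat 2) — escape tone; B4 (beat 5) — escape tone.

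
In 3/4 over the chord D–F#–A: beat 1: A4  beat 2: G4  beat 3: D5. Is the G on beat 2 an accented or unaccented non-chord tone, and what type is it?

Unaccented escape tone.

The harmony at that moment is D major triad (D, F#, A); G4 is not a chord tone.
It is approached by step down from A4 and left by leap up to D5.
Step in, leap out — an escape tone.
It falls on a weak beat, so it is unaccented.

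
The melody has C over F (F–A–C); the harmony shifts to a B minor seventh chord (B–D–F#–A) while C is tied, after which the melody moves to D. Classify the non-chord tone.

C is a retardation.

The harmony at that moment is B minor seventh chord (B, D, F#, A); C is not a chord tone.
It is held over (the same pitch as the preceding C) and left by step up to D.
Held over from the previous chord and resolving up by step — a retardation.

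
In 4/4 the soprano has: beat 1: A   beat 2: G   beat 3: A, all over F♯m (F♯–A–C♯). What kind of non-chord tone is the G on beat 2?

The harmony at that moment is F♯ minor triad (F♯, A, C♯); G is not a chord tone.
It is approached by step down from A and left by step up to A.
Step away and step back to the same note — a neighbor tone (lower neighbor).

Lower neighbor tone.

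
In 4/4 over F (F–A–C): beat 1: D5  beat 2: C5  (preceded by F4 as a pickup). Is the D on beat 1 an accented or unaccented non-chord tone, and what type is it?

The harmony at that moment is F major triad (F, A, C); D5 is not a chord tone.
It is approached by leap up from F4 and left by step down to C5.
Leap in, step out — an appoggiatura.
It falls on the downbeat, so it is accented.

Accented appoggiatura.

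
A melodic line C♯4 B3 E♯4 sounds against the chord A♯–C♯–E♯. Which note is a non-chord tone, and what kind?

The harmony at that moment is A♯ minor triad (A♯, C♯, E♯); B3 is not a chord tone.
It is approached by step down from C♯4 and left by leap up to E♯4.
Step in, leap out — an escape tone.

B3 is an escape tone.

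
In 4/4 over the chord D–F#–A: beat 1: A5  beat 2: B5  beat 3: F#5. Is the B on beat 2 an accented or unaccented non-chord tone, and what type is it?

The harmony at that moment is D major triad (D, F#, A); B5 is not a chord tone.
It is approached by step up from A5 and left by leap down to F#5.
Step in, leap out — an escape tone.
It falls on a weak beat, so it is unaccented.

Unaccented escape tone.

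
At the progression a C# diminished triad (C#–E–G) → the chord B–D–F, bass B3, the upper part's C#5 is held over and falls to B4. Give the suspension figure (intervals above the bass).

9–8 suspension.

At the second chord the bass is B3. The suspended C#5 lies a ninth above the bass; after resolving down by step to B4, the interval above the bass becomes an octave.
Suspension figures are named by those two intervals: 9–8.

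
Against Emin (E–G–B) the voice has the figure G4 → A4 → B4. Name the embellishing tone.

The harmony at that moment is E minor triad (E, G, B); A4 is not a chord tone.
It is approached by step up from G4 and left by step up to B4.
Step in, step out in the same direction — a passing tone.

A4 is a passing tone.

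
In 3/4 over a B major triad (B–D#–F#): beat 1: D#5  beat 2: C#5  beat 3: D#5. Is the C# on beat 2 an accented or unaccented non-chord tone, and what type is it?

Unaccented neighbor tone.

The harmony at that moment is B major triad (B, D#, F#); C#5 is not a chord tone.
It is approached by step down from D#5 and left by step up to D#5.
Step away and step back to the same note — a neighbor tone (lower neighbor).
It falls on a weak beat, so it is unaccented.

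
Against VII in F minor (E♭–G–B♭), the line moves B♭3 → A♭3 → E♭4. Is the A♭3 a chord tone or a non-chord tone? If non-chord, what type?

The harmony at that moment is E♭ major triad (E♭, G, B♭); A♭3 is not a chord tone.
It is approached by step down from B♭3 and left by leap up to E♭4.
Step in, leap out — an escape tone.

Non-chord tone — an escape tone.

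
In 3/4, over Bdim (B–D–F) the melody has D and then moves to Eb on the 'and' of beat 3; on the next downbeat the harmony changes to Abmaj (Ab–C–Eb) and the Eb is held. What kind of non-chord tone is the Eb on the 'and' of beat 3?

Anticipation.

The harmony at that moment is B diminished triad (B, D, F); Eb is not a chord tone.
It is approached by step up from D and then sustained as the same pitch into the next harmony.
Arriving early and becoming a chord tone when the harmony changes — an anticipation.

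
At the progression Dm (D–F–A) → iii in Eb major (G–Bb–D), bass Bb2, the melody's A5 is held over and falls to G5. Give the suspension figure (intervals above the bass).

At the second chord the bass is Bb2. The suspended A5 lies a seventh above the bass; after resolving down by step to G5, the interval above the bass becomes a sixth.
Suspension figures are named by those two intervals: 7–6.

7–6 suspension.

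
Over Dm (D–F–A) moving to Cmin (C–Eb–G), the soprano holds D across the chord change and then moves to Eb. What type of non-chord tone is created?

The harmony at that moment is C minor triad (C, Eb, G); D is not a chord tone.
It is held over (the same pitch as the preceding D) and left by step up to Eb.
Held over from the previous chord and resolving up by step — a retardation.

D is a retardation.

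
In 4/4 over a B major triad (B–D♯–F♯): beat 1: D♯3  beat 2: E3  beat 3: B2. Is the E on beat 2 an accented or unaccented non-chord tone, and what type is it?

Unaccented escape tone.

The harmony at that moment is B major triad (B, D♯, F♯); E3 is not a chord tone.
It is approached by step up from D♯3 and left by leap down to B2.
Step in, leap out — an escape tone.
It falls on a weak beat, so it is unaccented.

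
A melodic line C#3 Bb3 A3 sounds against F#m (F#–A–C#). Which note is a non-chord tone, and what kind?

The harmony at that moment is F# minor triad (F#, A, C#); Bb3 is not a chord tone.
It is approached by leap up from C#3 and left by step down to A3.
Leap in, step out — an appoggiatura.

Bb3 is an appoggiatura.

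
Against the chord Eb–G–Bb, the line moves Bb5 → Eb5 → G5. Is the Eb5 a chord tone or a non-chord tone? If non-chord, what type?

Chord tone (the root of Eb major triad).

Eb major triad contains Eb, G, Bb; Eb is the root, so it is a chord tone.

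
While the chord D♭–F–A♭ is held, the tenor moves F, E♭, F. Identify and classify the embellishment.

The harmony at that moment is D♭ major triad (D♭, F, A♭); E♭ is not a chord tone.
It is approached by step down from F and left by step up to F.
Step away and step back to the same note — a neighbor tone (lower neighbor).

E♭ is a neighbor tone.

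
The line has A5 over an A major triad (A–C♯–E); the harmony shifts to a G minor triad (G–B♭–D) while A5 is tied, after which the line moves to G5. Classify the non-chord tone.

The harmony at that moment is G minor triad (G, B♭, D); A5 is not a chord tone.
It is held over (the same pitch as the preceding A5) and left by step down to G5.
Held over from the previous chord and resolving down by step — a suspension.

A5 is a suspension.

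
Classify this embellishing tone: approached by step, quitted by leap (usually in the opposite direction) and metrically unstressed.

Approach: by step. Departure: by leap. Metric position: weak.
Step in, leap out, from a weak position — an escape tone (échappée). (It is the mirror image of the appoggiatura, which leaps in and steps out on a strong beat.)

Escape tone.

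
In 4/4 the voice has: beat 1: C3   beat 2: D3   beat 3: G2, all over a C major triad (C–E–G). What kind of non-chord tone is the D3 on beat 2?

The harmony at that moment is C major triad (C, E, G); D3 is not a chord tone.
It is approached by step up from C3 and left by leap down to G2.
Step in, leap out, on a weak beat — an escape tone.

Escape tone.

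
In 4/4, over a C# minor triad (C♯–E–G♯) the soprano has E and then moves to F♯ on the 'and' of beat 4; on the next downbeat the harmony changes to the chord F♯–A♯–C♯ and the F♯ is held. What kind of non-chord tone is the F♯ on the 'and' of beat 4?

Anticipation.

The harmony at that moment is C♯ minor triad (C♯, E, G♯); F♯ is not a chord tone.
It is approached by step up from E and then sustained as the same pitch into the next harmony.
Arriving early and becoming a chord tone when the harmony changes — an anticipation.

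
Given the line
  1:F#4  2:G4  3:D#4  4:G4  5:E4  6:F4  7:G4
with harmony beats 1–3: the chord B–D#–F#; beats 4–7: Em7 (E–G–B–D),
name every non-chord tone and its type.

The harmony at that moment is B major triad (B, D#, F#); G4 is not a chord tone.
It is approached by step up from F#4 and left by leap down to D#4.
Step in, leap out — an escape tone.
The harmony at that moment is E minor seventh chord (E, G, B, D); F4 is not a chord tone.
It is approached by step up from E4 and left by step up to G4.
Step in, step out in the same direction — a passing tone.

G4 (beat 2) — escape tone; F4 (beat 6) — passing tone.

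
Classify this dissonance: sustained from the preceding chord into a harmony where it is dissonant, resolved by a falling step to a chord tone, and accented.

Approach: by preparation — the pitch is first a chord tone, then held (tied or repeated) while the harmony changes under it. Departure: down by step. Metric position: strong.
A prepared dissonance that resolves downward by step — a suspension. (The same figure resolving upward would be a retardation.)

Suspension.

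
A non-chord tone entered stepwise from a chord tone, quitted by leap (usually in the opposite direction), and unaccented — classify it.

Escape tone.

Approach: by step. Departure: by leap. Metric position: weak.
Step in, leap out, from a weak position — an escape tone (échappée). (It is the mirror image of the appoggiatura, which leaps in and steps out on a strong beat.)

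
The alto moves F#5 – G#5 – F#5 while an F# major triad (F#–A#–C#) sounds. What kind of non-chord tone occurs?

G#5 is a neighbor tone.

The harmony at that moment is F# major triad (F#, A#, C#); G#5 is not a chord tone.
It is approached by step up from F#5 and left by step down to F#5.
Step away and step back to the same note — a neighbor tone (upper neighbor).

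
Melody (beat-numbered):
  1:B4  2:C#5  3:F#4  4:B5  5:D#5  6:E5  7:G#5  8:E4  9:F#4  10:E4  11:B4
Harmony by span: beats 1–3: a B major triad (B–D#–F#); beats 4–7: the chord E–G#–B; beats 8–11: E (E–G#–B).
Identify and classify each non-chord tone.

The harmony at that moment is B major triad (B, D#, F#); C#5 is not a chord tone.
It is approached by step up from B4 and left by leap down to F#4.
Step in, leap out — an escape tone.
The harmony at that moment is E major triad (E, G#, B); D#5 is not a chord tone.
It is approached by leap down from B5 and left by step up to E5.
Leap in, step out — an appoggiatura.
The harmony at that moment is E major triad (E, G#, B); F#4 is not a chord tone.
It is approached by step up from E4 and left by step down to E4.
Step away and step back to the same note — a neighbor tone (upper neighbor).

C#5 (beat 2) — escape tone; D#5 (beat 5) — appoggiatura; F#4 (beat 9) — neighbor tone.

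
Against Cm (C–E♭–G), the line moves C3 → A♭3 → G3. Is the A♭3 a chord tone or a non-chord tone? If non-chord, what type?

Non-chord tone — an appoggiatura.

The harmony at that moment is C minor triad (C, E♭, G); A♭3 is not a chord tone.
It is approached by leap up from C3 and left by step down to G3.
Leap in, step out — an appoggiatura.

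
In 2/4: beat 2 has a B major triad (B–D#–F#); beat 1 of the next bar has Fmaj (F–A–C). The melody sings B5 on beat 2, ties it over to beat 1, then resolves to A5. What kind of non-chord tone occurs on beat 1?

Suspension.

The harmony at that moment is F major triad (F, A, C); B5 is not a chord tone.
It is held over (the same pitch as the preceding B5) and left by step down to A5.
Held over from the previous chord and resolving down by step — a suspension.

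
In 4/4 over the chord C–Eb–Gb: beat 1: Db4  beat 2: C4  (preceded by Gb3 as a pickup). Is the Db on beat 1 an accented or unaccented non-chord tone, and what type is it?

The harmony at that moment is C diminished triad (C, Eb, Gb); Db4 is not a chord tone.
It is approached by leap up from Gb3 and left by step down to C4.
Leap in, step out — an appoggiatura.
It falls on the downbeat, so it is accented.

Accented appoggiatura.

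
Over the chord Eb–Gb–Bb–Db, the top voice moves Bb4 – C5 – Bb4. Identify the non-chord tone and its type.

The harmony at that moment is Eb minor seventh chord (Eb, Gb, Bb, Db); C5 is not a chord tone.
It is approached by step up from Bb4 and left by step down to Bb4.
Step away and step back to the same note — a neighbor tone (upper neighbor).

C5 is a neighbor tone.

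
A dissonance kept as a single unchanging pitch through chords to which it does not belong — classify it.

Approach: none. Departure: none — a single pitch is sustained while the chords change around it, passing through harmonies that do not contain it.
No melodic motion at all; the dissonance is created entirely by the moving harmonies against the stationary note — a pedal tone (pedal point).

Pedal tone.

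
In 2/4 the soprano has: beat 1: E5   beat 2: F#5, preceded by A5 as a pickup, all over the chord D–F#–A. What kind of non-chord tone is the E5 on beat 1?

The harmony at that moment is D major triad (D, F#, A); E5 is not a chord tone.
It is approached by leap down from A5 and left by step up to F#5.
Leap in, step out, metrically accented — an appoggiatura.

Appoggiatura.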